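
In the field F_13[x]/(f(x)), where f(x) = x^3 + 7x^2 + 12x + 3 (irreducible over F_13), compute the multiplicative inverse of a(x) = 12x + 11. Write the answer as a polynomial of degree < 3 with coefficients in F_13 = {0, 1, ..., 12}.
a(x)^(-1) ≡ 12x^2 + 8x + 11 (mod f(x))

Since f is irreducible over F_13, F_13[x]/(f) is a field and a(x) ≠ 0 has an inverse. Apply the extended Euclidean algorithm to f(x) and a(x) in F_13[x]: f(x) = (12x^2 + 8x + 11)·a(x) + (12). The last nonzero remainder is the constant 12 = gcd(f, a) in F_13. Back-substituting through the division chain expresses 12 = s(x)·a(x) + t(x)·f(x) with s(x) ≡ x^2 + 5x + 2 (mod f), so (x^2 + 5x + 2)·a(x) ≡ 12 (mod f). Multiplying by 12^(-1) ≡ 12 in F_13 gives a(x)^(-1) ≡ 12·(x^2 + 5x + 2) ≡ 12x^2 + 8x + 11 (mod f). Check: (12x + 11)·(12x^2 + 8x + 11) = x^3 + 7x^2 + 12x + 4 ≡ 1 (mod x^3 + 7x^2 + 12x + 3).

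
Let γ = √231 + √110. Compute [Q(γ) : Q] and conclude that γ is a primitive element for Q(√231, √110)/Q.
[Q(γ) : Q] = 4 (equivalently, Q(γ) = Q(√231, √110))

Obviously Q(γ) ⊆ Q(√231, √110), and [Q(√231, √110):Q] = 4 (since 231, 110 are distinct squarefree integers > 1 with 25410 not a perfect square). To show equality we compute the minimal polynomial of γ. From γ = √231 + √110: γ^2 = 231 + 2√(25410) + 110 = 341 + 2√(25410), so γ^2 - 341 = 2√(25410); squaring, (γ^2 - 341)^2 = 4·25410, i.e. γ^4 - 682γ^2 + 116281 - 101640 = 0, i.e. γ^4 - 682γ^2 + 14641 = 0. So γ is a root of x^4 - 682x^2 + 14641. This polynomial is irreducible over Q: it has no rational root (each ±√231 ± √110 is irrational), and any factorization into two quadratics over Q would force √(25410) ∈ Q (pairing opposite roots) or √231, √110 ∈ Q (other pairings), all impossible. Hence [Q(γ):Q] = 4 = [Q(√231, √110):Q], so Q(γ) = Q(√231, √110).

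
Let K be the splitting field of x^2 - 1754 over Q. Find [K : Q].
[K : Q] = 2

f(x) = x^2 - 1754 factors as (x - √1754)(x + √1754). The splitting field is K = Q(√1754). Since 1754 is squarefree and > 1, it is not a perfect square, so x^2 - 1754 is irreducible over Q and [Q(√1754) : Q] = 2. Hence [K : Q] = 2.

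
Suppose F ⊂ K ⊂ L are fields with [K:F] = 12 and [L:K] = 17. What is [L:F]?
[L:F] = 204

The tower law says that for any tower of field extensions F ⊂ K ⊂ L with finite degrees, [L:F] = [L:K] · [K:F]. Here this gives [L:F] = 17 · 12 = 204.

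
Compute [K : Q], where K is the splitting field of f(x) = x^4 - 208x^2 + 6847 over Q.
[K : Q] = 4

Solving the quadratic in x^2: x^2 = (208 ± √(208^2 - 4·6847))/2 = (208 ± √15876)/2 = (208 ± 126)/2, giving x^2 = 167 or x^2 = 41. So f(x) = (x^2 - 167)(x^2 - 41) and the roots of f are ±√167, ±√41. Hence the splitting field is K = Q(√167, √41). Since 167 and 41 are distinct squarefree integers > 1, their product 6847 is not a perfect square, so √41 ∉ Q(√167). By the tower law [K:Q] = [Q(√167,√41):Q(√167)] · [Q(√167):Q] = 2 · 2 = 4.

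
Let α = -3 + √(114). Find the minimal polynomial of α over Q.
m_α(x) = x^2 + 6x - 105

From α + 3 = √(114), squaring gives (α + 3)^2 = 114, i.e. α^2 + 6α + 9 = 114, so α^2 + 6α - 105 = 0. The discriminant of x^2 + 6x - 105 is (6)^2 - 4·(-105) = 36 + 420 = 456, and 4·(114) is not a perfect square in Q since 114 is squarefree and ≠ 1. Hence x^2 + 6x - 105 is irreducible over Q and is the minimal polynomial of α.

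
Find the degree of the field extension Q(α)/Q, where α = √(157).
[Q(α):Q] = 2

[Q(α):Q] equals the degree of the minimal polynomial of α. Here α^2 = 157 and x^2 - 157 is irreducible (d = 157 is squarefree, ≠ 1, hence not a square), so deg(m_α) = 2. Thus [Q(α):Q] = 2.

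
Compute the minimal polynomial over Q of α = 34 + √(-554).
m_α(x) = x^2 - 68x + 1710

From α - 34 = √(-554), squaring gives (α - 34)^2 = -554, i.e. α^2 - 68α + 1156 = -554, so α^2 - 68α + 1710 = 0. The discriminant of x^2 - 68x + 1710 is (-68)^2 - 4·(1710) = 4624 - 6840 = -2216, and 4·(-554) is not a perfect square in Q since -554 is squarefree and ≠ 1. Hence x^2 - 68x + 1710 is irreducible over Q and is the minimal polynomial of α.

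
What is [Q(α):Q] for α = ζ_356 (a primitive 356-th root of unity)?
[Q(α):Q] = 176

The minimal polynomial of ζ_356 over Q is the 356-th cyclotomic polynomial Φ_356(x), which is irreducible over Q and has degree φ(356) = 176. Hence [Q(α):Q] = φ(356) = 176.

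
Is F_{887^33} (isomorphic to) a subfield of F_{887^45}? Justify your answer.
No: F_{887^33} is not a subfield of F_{887^45}

F_{p^m} embeds in F_{p^n} iff m | n. Here 33 ∤ 45 (since 45 = 1·33 + 12 with remainder 12 ≠ 0), so F_{887^33} is not a subfield of F_{887^45}. Equivalently: if it were, the tower law would give 33 = [F_{887^33}:F_887] dividing [F_{887^45}:F_887] = 45, contradiction.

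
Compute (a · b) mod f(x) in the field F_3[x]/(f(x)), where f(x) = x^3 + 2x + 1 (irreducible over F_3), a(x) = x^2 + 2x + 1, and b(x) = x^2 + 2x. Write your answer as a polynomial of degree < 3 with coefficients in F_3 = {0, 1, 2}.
a · b ≡ 2x + 2 (mod f(x))

Multiply in F_3[x]: a(x)·b(x) = (x^2 + 2x + 1)·(x^2 + 2x) = x^4 + x^3 + 2x^2 + 2x. This has degree ≥ 3, so divide by f(x) over F_3: x^4 + x^3 + 2x^2 + 2x = (x + 1)·(x^3 + 2x + 1) + (2x + 2). Hence a·b ≡ 2x + 2 (mod f). (F_3[x]/(f) is a field with 3^3 = 27 elements since f is irreducible of degree 3.)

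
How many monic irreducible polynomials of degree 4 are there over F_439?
There are 9285297780 monic irreducible polynomials of degree 4 over F_439

Each element of F_{439^4} that lies in no proper subfield is a root of exactly one monic irreducible of degree 4 over F_439, and each such polynomial has 4 distinct roots in F_{439^4}. By Möbius inversion the count is N_439(4) = (1/4) Σ_{d|4} μ(4/d) · 439^d = (1/4)(μ(4)·439^1 + μ(2)·439^2 + μ(1)·439^4) = 37141191120/4 = 9285297780.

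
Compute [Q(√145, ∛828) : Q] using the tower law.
[Q(√145, ∛828) : Q] = 6

Let L = Q(√145, ∛828). Since Q(√145) ⊂ L and [Q(√145):Q] = 2, the tower law gives 2 | [L:Q]. Likewise Q(∛828) ⊂ L with [Q(∛828):Q] = 3 (because 828 is not a perfect cube), so 3 | [L:Q]. As gcd(2,3) = 1, [L:Q] is divisible by 6. Conversely L is generated over Q by √145 and ∛828, so [L:Q] ≤ 2·3 = 6. Therefore [Q(√145, ∛828) : Q] = 6.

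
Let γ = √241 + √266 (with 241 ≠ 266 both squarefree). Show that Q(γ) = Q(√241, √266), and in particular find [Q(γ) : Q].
[Q(γ) : Q] = 4 (equivalently, Q(γ) = Q(√241, √266))

Obviously Q(γ) ⊆ Q(√241, √266), and [Q(√241, √266):Q] = 4 (since 241, 266 are distinct squarefree integers > 1 with 64106 not a perfect square). To show equality we compute the minimal polynomial of γ. From γ = √241 + √266: γ^2 = 241 + 2√(64106) + 266 = 507 + 2√(64106), so γ^2 - 507 = 2√(64106); squaring, (γ^2 - 507)^2 = 4·64106, i.e. γ^4 - 1014γ^2 + 257049 - 256424 = 0, i.e. γ^4 - 1014γ^2 + 625 = 0. So γ is a root of x^4 - 1014x^2 + 625. This polynomial is irreducible over Q: it has no rational root (each ±√241 ± √266 is irrational), and any factorization into two quadratics over Q would force √(64106) ∈ Q (pairing opposite roots) or √241, √266 ∈ Q (other pairings), all impossible. Hence [Q(γ):Q] = 4 = [Q(√241, √266):Q], so Q(γ) = Q(√241, √266).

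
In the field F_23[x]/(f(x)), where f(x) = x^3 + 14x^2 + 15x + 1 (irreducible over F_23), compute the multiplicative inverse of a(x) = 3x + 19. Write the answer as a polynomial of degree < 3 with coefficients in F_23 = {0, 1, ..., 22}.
a(x)^(-1) ≡ 4x^2 + 14 (mod f(x))

Since f is irreducible over F_23, F_23[x]/(f) is a field and a(x) ≠ 0 has an inverse. Apply the extended Euclidean algorithm to f(x) and a(x) in F_23[x]: f(x) = (8x^2 + 5)·a(x) + (21). The last nonzero remainder is the constant 21 = gcd(f, a) in F_23. Back-substituting through the division chain expresses 21 = s(x)·a(x) + t(x)·f(x) with s(x) ≡ 15x^2 + 18 (mod f), so (15x^2 + 18)·a(x) ≡ 21 (mod f). Multiplying by 21^(-1) ≡ 11 in F_23 gives a(x)^(-1) ≡ 11·(15x^2 + 18) ≡ 4x^2 + 14 (mod f). Check: (3x + 19)·(4x^2 + 14) = 12x^3 + 7x^2 + 19x + 13 ≡ 1 (mod x^3 + 14x^2 + 15x + 1).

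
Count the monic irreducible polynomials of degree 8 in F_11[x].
There are 26793030 monic irreducible polynomials of degree 8 over F_11

Each element of F_{11^8} that lies in no proper subfield is a root of exactly one monic irreducible of degree 8 over F_11, and each such polynomial has 8 distinct roots in F_{11^8}. By Möbius inversion the count is N_11(8) = (1/8) Σ_{d|8} μ(8/d) · 11^d = (1/8)(μ(8)·11^1 + μ(4)·11^2 + μ(2)·11^4 + μ(1)·11^8) = 214344240/8 = 26793030.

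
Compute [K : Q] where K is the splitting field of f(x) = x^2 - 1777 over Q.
[K : Q] = 2

f(x) = x^2 - 1777 factors as (x - √1777)(x + √1777). The splitting field is K = Q(√1777). Since 1777 is squarefree and > 1, it is not a perfect square, so x^2 - 1777 is irreducible over Q and [Q(√1777) : Q] = 2. Hence [K : Q] = 2.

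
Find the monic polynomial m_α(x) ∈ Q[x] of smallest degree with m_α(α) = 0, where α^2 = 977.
m_α(x) = x^2 - 977

α satisfies α^2 - 977 = 0, so x^2 - 977 annihilates α. Since d = 977 is squarefree and ≠ 1, it is not a perfect square in Q, so x^2 - 977 has no rational root and is therefore irreducible over Q (a degree-2 polynomial over a field is irreducible iff it has no root). Hence m_α(x) = x^2 - 977.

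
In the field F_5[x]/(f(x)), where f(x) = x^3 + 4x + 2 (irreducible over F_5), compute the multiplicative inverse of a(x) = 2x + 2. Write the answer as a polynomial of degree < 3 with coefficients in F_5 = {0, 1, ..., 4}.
a(x)^(-1) ≡ x^2 + 4x (mod f(x))

Since f is irreducible over F_5, F_5[x]/(f) is a field and a(x) ≠ 0 has an inverse. Apply the extended Euclidean algorithm to f(x) and a(x) in F_5[x]: f(x) = (3x^2 + 2x)·a(x) + (2). The last nonzero remainder is the constant 2 = gcd(f, a) in F_5. Back-substituting through the division chain expresses 2 = s(x)·a(x) + t(x)·f(x) with s(x) ≡ 2x^2 + 3x (mod f), so (2x^2 + 3x)·a(x) ≡ 2 (mod f). Multiplying by 2^(-1) ≡ 3 in F_5 gives a(x)^(-1) ≡ 3·(2x^2 + 3x) ≡ x^2 + 4x (mod f). Check: (2x + 2)·(x^2 + 4x) = 2x^3 + 3x ≡ 1 (mod x^3 + 4x + 2).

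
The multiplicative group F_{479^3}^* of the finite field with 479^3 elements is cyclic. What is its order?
|F_{479^3}^*| = 109902238

F_{479^3} has 479^3 = 109902239 elements; its multiplicative group consists of all nonzero elements, so |F_{479^3}^*| = 109902239 - 1 = 109902238. (It is cyclic since any finite subgroup of the multiplicative group of a field is cyclic.)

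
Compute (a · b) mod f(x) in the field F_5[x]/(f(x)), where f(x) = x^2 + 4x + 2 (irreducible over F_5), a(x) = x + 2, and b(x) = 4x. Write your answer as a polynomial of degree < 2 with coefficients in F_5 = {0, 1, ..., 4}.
a · b ≡ 2x + 2 (mod f(x))

Multiply in F_5[x]: a(x)·b(x) = (x + 2)·(4x) = 4x^2 + 3x. This has degree ≥ 2, so divide by f(x) over F_5: 4x^2 + 3x = (4)·(x^2 + 4x + 2) + (2x + 2). Hence a·b ≡ 2x + 2 (mod f). (F_5[x]/(f) is a field with 5^2 = 25 elements since f is irreducible of degree 2.)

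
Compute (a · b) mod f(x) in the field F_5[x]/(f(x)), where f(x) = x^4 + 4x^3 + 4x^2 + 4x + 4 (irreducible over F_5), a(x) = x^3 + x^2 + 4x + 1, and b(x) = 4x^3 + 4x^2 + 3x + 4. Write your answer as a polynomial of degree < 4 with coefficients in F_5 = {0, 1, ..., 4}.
a · b ≡ 2x^3 + 3 (mod f(x))

Multiply in F_5[x]: a(x)·b(x) = (x^3 + x^2 + 4x + 1)·(4x^3 + 4x^2 + 3x + 4) = 4x^6 + 3x^5 + 3x^4 + 2x^3 + 4x + 4. This has degree ≥ 4, so divide by f(x) over F_5: 4x^6 + 3x^5 + 3x^4 + 2x^3 + 4x + 4 = (4x^2 + 2x + 4)·(x^4 + 4x^3 + 4x^2 + 4x + 4) + (2x^3 + 3). Hence a·b ≡ 2x^3 + 3 (mod f). (F_5[x]/(f) is a field with 5^4 = 625 elements since f is irreducible of degree 4.)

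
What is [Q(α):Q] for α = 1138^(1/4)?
[Q(α):Q] = 4

α is a root of x^4 - 1138. By Eisenstein's criterion at the prime p = 2 (which divides the constant term 1138 but p^2 = 4 does not, since 1138 is squarefree), x^4 - 1138 is irreducible over Q. Hence [Q(α):Q] = 4.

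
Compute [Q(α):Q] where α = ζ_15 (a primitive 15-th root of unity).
[Q(α):Q] = 8

The minimal polynomial of ζ_15 over Q is the 15-th cyclotomic polynomial Φ_15(x), which is irreducible over Q and has degree φ(15) = 8. Hence [Q(α):Q] = φ(15) = 8.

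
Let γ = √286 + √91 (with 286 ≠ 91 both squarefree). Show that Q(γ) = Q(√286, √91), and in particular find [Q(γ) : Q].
[Q(γ) : Q] = 4 (equivalently, Q(γ) = Q(√286, √91))

Obviously Q(γ) ⊆ Q(√286, √91), and [Q(√286, √91):Q] = 4 (since 286, 91 are distinct squarefree integers > 1 with 26026 not a perfect square). To show equality we compute the minimal polynomial of γ. From γ = √286 + √91: γ^2 = 286 + 2√(26026) + 91 = 377 + 2√(26026), so γ^2 - 377 = 2√(26026); squaring, (γ^2 - 377)^2 = 4·26026, i.e. γ^4 - 754γ^2 + 142129 - 104104 = 0, i.e. γ^4 - 754γ^2 + 38025 = 0. So γ is a root of x^4 - 754x^2 + 38025. This polynomial is irreducible over Q: it has no rational root (each ±√286 ± √91 is irrational), and any factorization into two quadratics over Q would force √(26026) ∈ Q (pairing opposite roots) or √286, √91 ∈ Q (other pairings), all impossible. Hence [Q(γ):Q] = 4 = [Q(√286, √91):Q], so Q(γ) = Q(√286, √91).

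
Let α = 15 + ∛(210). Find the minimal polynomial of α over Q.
m_α(x) = x^3 - 45x^2 + 675x - 3585

Set β = α - 15 = ∛(210), so β^3 = 210. Then (α - 15)^3 - 210 = 0, i.e. α is a root of g(x) = (x - 15)^3 - 210 = x^3 - 45x^2 + 675x - 3585. Since g(x) = h(x - 15) where h(x) = x^3 - 210, and h is irreducible over Q (because 210 is not a perfect cube, so h has no rational root, and a monic cubic with no rational root is irreducible), g is also irreducible (irreducibility is preserved under the substitution x → x - 15). Hence m_α(x) = x^3 - 45x^2 + 675x - 3585.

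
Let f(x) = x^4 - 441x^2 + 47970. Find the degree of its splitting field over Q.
[K : Q] = 4

Solving the quadratic in x^2: x^2 = (441 ± √(441^2 - 4·47970))/2 = (441 ± √2601)/2 = (441 ± 51)/2, giving x^2 = 195 or x^2 = 246. So f(x) = (x^2 - 195)(x^2 - 246) and the roots of f are ±√195, ±√246. Hence the splitting field is K = Q(√195, √246). Since 195 and 246 are distinct squarefree integers > 1, their product 47970 is not a perfect square, so √246 ∉ Q(√195). By the tower law [K:Q] = [Q(√195,√246):Q(√195)] · [Q(√195):Q] = 2 · 2 = 4.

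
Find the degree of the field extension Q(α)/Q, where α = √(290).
[Q(α):Q] = 2

[Q(α):Q] equals the degree of the minimal polynomial of α. Here α^2 = 290 and x^2 - 290 is irreducible (d = 290 is squarefree, ≠ 1, hence not a square), so deg(m_α) = 2. Thus [Q(α):Q] = 2.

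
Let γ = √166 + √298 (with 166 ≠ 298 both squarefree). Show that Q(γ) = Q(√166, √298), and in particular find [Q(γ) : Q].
[Q(γ) : Q] = 4 (equivalently, Q(γ) = Q(√166, √298))

Obviously Q(γ) ⊆ Q(√166, √298), and [Q(√166, √298):Q] = 4 (since 166, 298 are distinct squarefree integers > 1 with 49468 not a perfect square). To show equality we compute the minimal polynomial of γ. From γ = √166 + √298: γ^2 = 166 + 2√(49468) + 298 = 464 + 2√(49468), so γ^2 - 464 = 2√(49468); squaring, (γ^2 - 464)^2 = 4·49468, i.e. γ^4 - 928γ^2 + 215296 - 197872 = 0, i.e. γ^4 - 928γ^2 + 17424 = 0. So γ is a root of x^4 - 928x^2 + 17424. This polynomial is irreducible over Q: it has no rational root (each ±√166 ± √298 is irrational), and any factorization into two quadratics over Q would force √(49468) ∈ Q (pairing opposite roots) or √166, √298 ∈ Q (other pairings), all impossible. Hence [Q(γ):Q] = 4 = [Q(√166, √298):Q], so Q(γ) = Q(√166, √298).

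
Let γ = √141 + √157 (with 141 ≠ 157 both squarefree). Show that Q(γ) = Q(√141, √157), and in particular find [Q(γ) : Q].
[Q(γ) : Q] = 4 (equivalently, Q(γ) = Q(√141, √157))

Obviously Q(γ) ⊆ Q(√141, √157), and [Q(√141, √157):Q] = 4 (since 141, 157 are distinct squarefree integers > 1 with 22137 not a perfect square). To show equality we compute the minimal polynomial of γ. From γ = √141 + √157: γ^2 = 141 + 2√(22137) + 157 = 298 + 2√(22137), so γ^2 - 298 = 2√(22137); squaring, (γ^2 - 298)^2 = 4·22137, i.e. γ^4 - 596γ^2 + 88804 - 88548 = 0, i.e. γ^4 - 596γ^2 + 256 = 0. So γ is a root of x^4 - 596x^2 + 256. This polynomial is irreducible over Q: it has no rational root (each ±√141 ± √157 is irrational), and any factorization into two quadratics over Q would force √(22137) ∈ Q (pairing opposite roots) or √141, √157 ∈ Q (other pairings), all impossible. Hence [Q(γ):Q] = 4 = [Q(√141, √157):Q], so Q(γ) = Q(√141, √157).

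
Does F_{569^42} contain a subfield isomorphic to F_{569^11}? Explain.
No: F_{569^11} is not a subfield of F_{569^42}

F_{p^m} embeds in F_{p^n} iff m | n. Here 11 ∤ 42 (since 42 = 3·11 + 9 with remainder 9 ≠ 0), so F_{569^11} is not a subfield of F_{569^42}. Equivalently: if it were, the tower law would give 11 = [F_{569^11}:F_569] dividing [F_{569^42}:F_569] = 42, contradiction.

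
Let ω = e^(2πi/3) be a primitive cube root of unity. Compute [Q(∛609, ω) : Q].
[Q(∛609, ω) : Q] = 6

[Q(∛609):Q] = 3 (min poly x^3 - 609, irreducible since 609 is not a perfect cube). [Q(ω):Q] = 2 (min poly x^2 + x + 1). Since Q(∛609) ⊂ R and ω ∉ R, we have ω ∉ Q(∛609), so x^2 + x + 1 remains irreducible over Q(∛609) and [Q(∛609, ω) : Q(∛609)] = 2. By the tower law, [Q(∛609, ω) : Q] = 3 · 2 = 6. (In fact Q(∛609, ω) is the splitting field of x^3 - 609 over Q.)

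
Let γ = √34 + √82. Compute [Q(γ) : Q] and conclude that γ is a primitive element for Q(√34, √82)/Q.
[Q(γ) : Q] = 4 (equivalently, Q(γ) = Q(√34, √82))

Obviously Q(γ) ⊆ Q(√34, √82), and [Q(√34, √82):Q] = 4 (since 34, 82 are distinct squarefree integers > 1 with 2788 not a perfect square). To show equality we compute the minimal polynomial of γ. From γ = √34 + √82: γ^2 = 34 + 2√(2788) + 82 = 116 + 2√(2788), so γ^2 - 116 = 2√(2788); squaring, (γ^2 - 116)^2 = 4·2788, i.e. γ^4 - 232γ^2 + 13456 - 11152 = 0, i.e. γ^4 - 232γ^2 + 2304 = 0. So γ is a root of x^4 - 232x^2 + 2304. This polynomial is irreducible over Q: it has no rational root (each ±√34 ± √82 is irrational), and any factorization into two quadratics over Q would force √(2788) ∈ Q (pairing opposite roots) or √34, √82 ∈ Q (other pairings), all impossible. Hence [Q(γ):Q] = 4 = [Q(√34, √82):Q], so Q(γ) = Q(√34, √82).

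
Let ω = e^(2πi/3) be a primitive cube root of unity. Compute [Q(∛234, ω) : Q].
[Q(∛234, ω) : Q] = 6

[Q(∛234):Q] = 3 (min poly x^3 - 234, irreducible since 234 is not a perfect cube). [Q(ω):Q] = 2 (min poly x^2 + x + 1). Since Q(∛234) ⊂ R and ω ∉ R, we have ω ∉ Q(∛234), so x^2 + x + 1 remains irreducible over Q(∛234) and [Q(∛234, ω) : Q(∛234)] = 2. By the tower law, [Q(∛234, ω) : Q] = 3 · 2 = 6. (In fact Q(∛234, ω) is the splitting field of x^3 - 234 over Q.)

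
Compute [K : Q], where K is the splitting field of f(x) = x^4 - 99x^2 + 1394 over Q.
[K : Q] = 4

Solving the quadratic in x^2: x^2 = (99 ± √(99^2 - 4·1394))/2 = (99 ± √4225)/2 = (99 ± 65)/2, giving x^2 = 17 or x^2 = 82. So f(x) = (x^2 - 17)(x^2 - 82) and the roots of f are ±√17, ±√82. Hence the splitting field is K = Q(√17, √82). Since 17 and 82 are distinct squarefree integers > 1, their product 1394 is not a perfect square, so √82 ∉ Q(√17). By the tower law [K:Q] = [Q(√17,√82):Q(√17)] · [Q(√17):Q] = 2 · 2 = 4.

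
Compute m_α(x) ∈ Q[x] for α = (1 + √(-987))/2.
m_α(x) = x^2 - x + 247

From 2α - 1 = √(-987), squaring gives (2α - 1)^2 = -987, i.e. 4α^2 - 4α + 1 = -987, so α^2 - α + (1 + 987)/4 = 0. Since -987 ≡ 1 (mod 4), (1 + 987)/4 = 247 ∈ Z. The polynomial x^2 - x + 247 has discriminant 1 - 4·(247) = -987, which is not a perfect square in Q (d = -987 is squarefree and ≠ 1), so x^2 - x + 247 is irreducible over Q. It is the minimal polynomial of α.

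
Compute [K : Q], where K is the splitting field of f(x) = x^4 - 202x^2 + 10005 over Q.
[K : Q] = 4

Solving the quadratic in x^2: x^2 = (202 ± √(202^2 - 4·10005))/2 = (202 ± √784)/2 = (202 ± 28)/2, giving x^2 = 115 or x^2 = 87. So f(x) = (x^2 - 115)(x^2 - 87) and the roots of f are ±√115, ±√87. Hence the splitting field is K = Q(√115, √87). Since 115 and 87 are distinct squarefree integers > 1, their product 10005 is not a perfect square, so √87 ∉ Q(√115). By the tower law [K:Q] = [Q(√115,√87):Q(√115)] · [Q(√115):Q] = 2 · 2 = 4.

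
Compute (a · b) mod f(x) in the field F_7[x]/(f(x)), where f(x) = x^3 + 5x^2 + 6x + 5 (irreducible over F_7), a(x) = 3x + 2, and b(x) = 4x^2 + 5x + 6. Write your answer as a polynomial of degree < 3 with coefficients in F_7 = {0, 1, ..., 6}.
a · b ≡ 5x^2 + 5x + 1 (mod f(x))

Multiply in F_7[x]: a(x)·b(x) = (3x + 2)·(4x^2 + 5x + 6) = 5x^3 + 2x^2 + 5. This has degree ≥ 3, so divide by f(x) over F_7: 5x^3 + 2x^2 + 5 = (5)·(x^3 + 5x^2 + 6x + 5) + (5x^2 + 5x + 1). Hence a·b ≡ 5x^2 + 5x + 1 (mod f). (F_7[x]/(f) is a field with 7^3 = 343 elements since f is irreducible of degree 3.)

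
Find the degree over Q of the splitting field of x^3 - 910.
[K : Q] = 6

The roots of x^3 - 910 are ∛910, ω∛910, ω^2∛910 where ω = e^(2πi/3) is a primitive cube root of unity, so K = Q(∛910, ω). Now [Q(∛910):Q] = 3 (since 910 is not a perfect cube, x^3 - 910 is irreducible) and [Q(ω):Q] = 2. Both 2 and 3 divide [K:Q], and [K:Q] ≤ 3·2 = 6, so [K:Q] = 6. (Equivalently: Q(∛910) ⊂ R but ω ∉ R, so [K : Q(∛910)] = 2.)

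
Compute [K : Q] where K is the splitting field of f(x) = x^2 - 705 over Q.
[K : Q] = 2

f(x) = x^2 - 705 factors as (x - √705)(x + √705). The splitting field is K = Q(√705). Since 705 is squarefree and > 1, it is not a perfect square, so x^2 - 705 is irreducible over Q and [Q(√705) : Q] = 2. Hence [K : Q] = 2.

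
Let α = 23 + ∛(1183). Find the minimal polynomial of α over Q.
m_α(x) = x^3 - 69x^2 + 1587x - 13350

Set β = α - 23 = ∛(1183), so β^3 = 1183. Then (α - 23)^3 - 1183 = 0, i.e. α is a root of g(x) = (x - 23)^3 - 1183 = x^3 - 69x^2 + 1587x - 13350. Since g(x) = h(x - 23) where h(x) = x^3 - 1183, and h is irreducible over Q (because 1183 is not a perfect cube, so h has no rational root, and a monic cubic with no rational root is irreducible), g is also irreducible (irreducibility is preserved under the substitution x → x - 23). Hence m_α(x) = x^3 - 69x^2 + 1587x - 13350.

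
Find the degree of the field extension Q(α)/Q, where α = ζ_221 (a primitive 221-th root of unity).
[Q(α):Q] = 192

The minimal polynomial of ζ_221 over Q is the 221-th cyclotomic polynomial Φ_221(x), which is irreducible over Q and has degree φ(221) = 192. Hence [Q(α):Q] = φ(221) = 192.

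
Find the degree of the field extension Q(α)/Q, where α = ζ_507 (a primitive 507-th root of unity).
[Q(α):Q] = 312

The minimal polynomial of ζ_507 over Q is the 507-th cyclotomic polynomial Φ_507(x), which is irreducible over Q and has degree φ(507) = 312. Hence [Q(α):Q] = φ(507) = 312.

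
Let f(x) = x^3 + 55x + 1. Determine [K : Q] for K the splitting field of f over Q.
[K : Q] = 6

By the rational root test, any rational root of the monic integer polynomial f(x) = x^3 + 55x + 1 must be an integer dividing the constant term 1, i.e. one of ±{1}. Evaluating: f(1) = 57, f(-1) = -55; none is 0, so f has no rational root and is therefore irreducible over Q (a cubic with no linear factor over a field is irreducible). For an irreducible cubic, the Galois group is A_3 or S_3 according as the discriminant disc(f) = -4a^3 - 27b^2 = -4·(55)^3 - 27·(1)^2 = -665527 is or is not a square in Q. Here disc(f) = -665527 is not a perfect square in Q, so the Galois group of f over Q is not contained in A_3 and must be all of S_3. The splitting field has degree |S_3| = 6 over Q, so [K : Q] = 6.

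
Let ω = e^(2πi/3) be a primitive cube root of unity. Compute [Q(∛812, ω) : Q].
[Q(∛812, ω) : Q] = 6

[Q(∛812):Q] = 3 (min poly x^3 - 812, irreducible since 812 is not a perfect cube). [Q(ω):Q] = 2 (min poly x^2 + x + 1). Since Q(∛812) ⊂ R and ω ∉ R, we have ω ∉ Q(∛812), so x^2 + x + 1 remains irreducible over Q(∛812) and [Q(∛812, ω) : Q(∛812)] = 2. By the tower law, [Q(∛812, ω) : Q] = 3 · 2 = 6. (In fact Q(∛812, ω) is the splitting field of x^3 - 812 over Q.)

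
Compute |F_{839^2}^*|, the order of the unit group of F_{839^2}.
|F_{839^2}^*| = 703920

F_{839^2} has 839^2 = 703921 elements; its multiplicative group consists of all nonzero elements, so |F_{839^2}^*| = 703921 - 1 = 703920. (It is cyclic since any finite subgroup of the multiplicative group of a field is cyclic.)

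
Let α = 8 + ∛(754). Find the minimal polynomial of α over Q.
m_α(x) = x^3 - 24x^2 + 192x - 1266

Set β = α - 8 = ∛(754), so β^3 = 754. Then (α - 8)^3 - 754 = 0, i.e. α is a root of g(x) = (x - 8)^3 - 754 = x^3 - 24x^2 + 192x - 1266. Since g(x) = h(x - 8) where h(x) = x^3 - 754, and h is irreducible over Q (because 754 is not a perfect cube, so h has no rational root, and a monic cubic with no rational root is irreducible), g is also irreducible (irreducibility is preserved under the substitution x → x - 8). Hence m_α(x) = x^3 - 24x^2 + 192x - 1266.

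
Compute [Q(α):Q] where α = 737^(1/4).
[Q(α):Q] = 4

α is a root of x^4 - 737. By Eisenstein's criterion at the prime p = 11 (which divides the constant term 737 but p^2 = 121 does not, since 737 is squarefree), x^4 - 737 is irreducible over Q. Hence [Q(α):Q] = 4.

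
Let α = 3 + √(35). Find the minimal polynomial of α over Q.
m_α(x) = x^2 - 6x - 26

From α - 3 = √(35), squaring gives (α - 3)^2 = 35, i.e. α^2 - 6α + 9 = 35, so α^2 - 6α - 26 = 0. The discriminant of x^2 - 6x - 26 is (-6)^2 - 4·(-26) = 36 + 104 = 140, and 4·(35) is not a perfect square in Q since 35 is squarefree and ≠ 1. Hence x^2 - 6x - 26 is irreducible over Q and is the minimal polynomial of α.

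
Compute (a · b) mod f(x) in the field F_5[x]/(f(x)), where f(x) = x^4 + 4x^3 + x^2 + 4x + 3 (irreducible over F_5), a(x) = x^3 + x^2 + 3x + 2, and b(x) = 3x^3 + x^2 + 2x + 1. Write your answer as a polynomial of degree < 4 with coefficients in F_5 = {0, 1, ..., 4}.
a · b ≡ 4x^3 + x^2 + 2x + 4 (mod f(x))

Multiply in F_5[x]: a(x)·b(x) = (x^3 + x^2 + 3x + 2)·(3x^3 + x^2 + 2x + 1) = 3x^6 + 4x^5 + 2x^4 + 2x^3 + 4x^2 + 2x + 2. This has degree ≥ 4, so divide by f(x) over F_5: 3x^6 + 4x^5 + 2x^4 + 2x^3 + 4x^2 + 2x + 2 = (3x^2 + 2x + 1)·(x^4 + 4x^3 + x^2 + 4x + 3) + (4x^3 + x^2 + 2x + 4). Hence a·b ≡ 4x^3 + x^2 + 2x + 4 (mod f). (F_5[x]/(f) is a field with 5^4 = 625 elements since f is irreducible of degree 4.)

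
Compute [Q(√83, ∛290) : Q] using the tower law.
[Q(√83, ∛290) : Q] = 6

Let L = Q(√83, ∛290). Since Q(√83) ⊂ L and [Q(√83):Q] = 2, the tower law gives 2 | [L:Q]. Likewise Q(∛290) ⊂ L with [Q(∛290):Q] = 3 (because 290 is not a perfect cube), so 3 | [L:Q]. As gcd(2,3) = 1, [L:Q] is divisible by 6. Conversely L is generated over Q by √83 and ∛290, so [L:Q] ≤ 2·3 = 6. Therefore [Q(√83, ∛290) : Q] = 6.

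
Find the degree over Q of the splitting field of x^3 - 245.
[K : Q] = 6

The roots of x^3 - 245 are ∛245, ω∛245, ω^2∛245 where ω = e^(2πi/3) is a primitive cube root of unity, so K = Q(∛245, ω). Now [Q(∛245):Q] = 3 (since 245 is not a perfect cube, x^3 - 245 is irreducible) and [Q(ω):Q] = 2. Both 2 and 3 divide [K:Q], and [K:Q] ≤ 3·2 = 6, so [K:Q] = 6. (Equivalently: Q(∛245) ⊂ R but ω ∉ R, so [K : Q(∛245)] = 2.)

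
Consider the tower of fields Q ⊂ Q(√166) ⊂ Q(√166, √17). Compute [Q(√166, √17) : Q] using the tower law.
[Q(√166, √17) : Q] = 4

[Q(√166):Q] = 2 (min poly x^2 - 166, irreducible since 166 is squarefree > 1). For the top step, suppose √17 ∈ Q(√166), say √17 = c + d√166 with c, d ∈ Q. Squaring: 17 = c^2 + 166d^2 + 2cd√166. Since √166 ∉ Q this forces 2cd = 0. If d = 0 then √17 = c ∈ Q, contradicting 17 squarefree > 1. If c = 0 then 17 = 166d^2, so 166·17 = (166d)^2 is a perfect square in Q — but 166·17 = 2822 is not a perfect square (since 166 and 17 are distinct squarefree integers). Contradiction. Hence √17 ∉ Q(√166), so x^2 - 17 stays irreducible over Q(√166) and [Q(√166, √17) : Q(√166)] = 2. By the tower law, [Q(√166, √17) : Q] = 2 · 2 = 4.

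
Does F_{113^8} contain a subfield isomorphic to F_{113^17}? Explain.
No: F_{113^17} is not a subfield of F_{113^8}

F_{p^m} embeds in F_{p^n} iff m | n. Here 17 ∤ 8 (since 8 = 0·17 + 8 with remainder 8 ≠ 0), so F_{113^17} is not a subfield of F_{113^8}. Equivalently: if it were, the tower law would give 17 = [F_{113^17}:F_113] dividing [F_{113^8}:F_113] = 8, contradiction.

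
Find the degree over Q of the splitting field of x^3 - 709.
[K : Q] = 6

The roots of x^3 - 709 are ∛709, ω∛709, ω^2∛709 where ω = e^(2πi/3) is a primitive cube root of unity, so K = Q(∛709, ω). Now [Q(∛709):Q] = 3 (since 709 is not a perfect cube, x^3 - 709 is irreducible) and [Q(ω):Q] = 2. Both 2 and 3 divide [K:Q], and [K:Q] ≤ 3·2 = 6, so [K:Q] = 6. (Equivalently: Q(∛709) ⊂ R but ω ∉ R, so [K : Q(∛709)] = 2.)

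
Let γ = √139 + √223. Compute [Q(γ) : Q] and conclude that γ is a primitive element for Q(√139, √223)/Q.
[Q(γ) : Q] = 4 (equivalently, Q(γ) = Q(√139, √223))

Obviously Q(γ) ⊆ Q(√139, √223), and [Q(√139, √223):Q] = 4 (since 139, 223 are distinct squarefree integers > 1 with 30997 not a perfect square). To show equality we compute the minimal polynomial of γ. From γ = √139 + √223: γ^2 = 139 + 2√(30997) + 223 = 362 + 2√(30997), so γ^2 - 362 = 2√(30997); squaring, (γ^2 - 362)^2 = 4·30997, i.e. γ^4 - 724γ^2 + 131044 - 123988 = 0, i.e. γ^4 - 724γ^2 + 7056 = 0. So γ is a root of x^4 - 724x^2 + 7056. This polynomial is irreducible over Q: it has no rational root (each ±√139 ± √223 is irrational), and any factorization into two quadratics over Q would force √(30997) ∈ Q (pairing opposite roots) or √139, √223 ∈ Q (other pairings), all impossible. Hence [Q(γ):Q] = 4 = [Q(√139, √223):Q], so Q(γ) = Q(√139, √223).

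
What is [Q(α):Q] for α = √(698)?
[Q(α):Q] = 2

[Q(α):Q] equals the degree of the minimal polynomial of α. Here α^2 = 698 and x^2 - 698 is irreducible (d = 698 is squarefree, ≠ 1, hence not a square), so deg(m_α) = 2. Thus [Q(α):Q] = 2.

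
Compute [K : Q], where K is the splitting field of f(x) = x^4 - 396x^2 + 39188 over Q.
[K : Q] = 4

Solving the quadratic in x^2: x^2 = (396 ± √(396^2 - 4·39188))/2 = (396 ± √64)/2 = (396 ± 8)/2, giving x^2 = 194 or x^2 = 202. So f(x) = (x^2 - 194)(x^2 - 202) and the roots of f are ±√194, ±√202. Hence the splitting field is K = Q(√194, √202). Since 194 and 202 are distinct squarefree integers > 1, their product 39188 is not a perfect square, so √202 ∉ Q(√194). By the tower law [K:Q] = [Q(√194,√202):Q(√194)] · [Q(√194):Q] = 2 · 2 = 4.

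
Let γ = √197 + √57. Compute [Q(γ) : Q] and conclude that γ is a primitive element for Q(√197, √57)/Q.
[Q(γ) : Q] = 4 (equivalently, Q(γ) = Q(√197, √57))

Obviously Q(γ) ⊆ Q(√197, √57), and [Q(√197, √57):Q] = 4 (since 197, 57 are distinct squarefree integers > 1 with 11229 not a perfect square). To show equality we compute the minimal polynomial of γ. From γ = √197 + √57: γ^2 = 197 + 2√(11229) + 57 = 254 + 2√(11229), so γ^2 - 254 = 2√(11229); squaring, (γ^2 - 254)^2 = 4·11229, i.e. γ^4 - 508γ^2 + 64516 - 44916 = 0, i.e. γ^4 - 508γ^2 + 19600 = 0. So γ is a root of x^4 - 508x^2 + 19600. This polynomial is irreducible over Q: it has no rational root (each ±√197 ± √57 is irrational), and any factorization into two quadratics over Q would force √(11229) ∈ Q (pairing opposite roots) or √197, √57 ∈ Q (other pairings), all impossible. Hence [Q(γ):Q] = 4 = [Q(√197, √57):Q], so Q(γ) = Q(√197, √57).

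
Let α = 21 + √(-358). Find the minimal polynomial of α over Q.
m_α(x) = x^2 - 42x + 799

From α - 21 = √(-358), squaring gives (α - 21)^2 = -358, i.e. α^2 - 42α + 441 = -358, so α^2 - 42α + 799 = 0. The discriminant of x^2 - 42x + 799 is (-42)^2 - 4·(799) = 1764 - 3196 = -1432, and 4·(-358) is not a perfect square in Q since -358 is squarefree and ≠ 1. Hence x^2 - 42x + 799 is irreducible over Q and is the minimal polynomial of α.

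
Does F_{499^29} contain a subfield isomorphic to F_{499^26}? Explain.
No: F_{499^26} is not a subfield of F_{499^29}

F_{p^m} embeds in F_{p^n} iff m | n. Here 26 ∤ 29 (since 29 = 1·26 + 3 with remainder 3 ≠ 0), so F_{499^26} is not a subfield of F_{499^29}. Equivalently: if it were, the tower law would give 26 = [F_{499^26}:F_499] dividing [F_{499^29}:F_499] = 29, contradiction.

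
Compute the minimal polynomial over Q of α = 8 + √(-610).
m_α(x) = x^2 - 16x + 674

From α - 8 = √(-610), squaring gives (α - 8)^2 = -610, i.e. α^2 - 16α + 64 = -610, so α^2 - 16α + 674 = 0. The discriminant of x^2 - 16x + 674 is (-16)^2 - 4·(674) = 256 - 2696 = -2440, and 4·(-610) is not a perfect square in Q since -610 is squarefree and ≠ 1. Hence x^2 - 16x + 674 is irreducible over Q and is the minimal polynomial of α.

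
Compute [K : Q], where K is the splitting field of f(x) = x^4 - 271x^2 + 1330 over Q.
[K : Q] = 4

Solving the quadratic in x^2: x^2 = (271 ± √(271^2 - 4·1330))/2 = (271 ± √68121)/2 = (271 ± 261)/2, giving x^2 = 266 or x^2 = 5. So f(x) = (x^2 - 266)(x^2 - 5) and the roots of f are ±√266, ±√5. Hence the splitting field is K = Q(√266, √5). Since 266 and 5 are distinct squarefree integers > 1, their product 1330 is not a perfect square, so √5 ∉ Q(√266). By the tower law [K:Q] = [Q(√266,√5):Q(√266)] · [Q(√266):Q] = 2 · 2 = 4.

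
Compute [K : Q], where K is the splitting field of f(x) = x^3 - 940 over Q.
[K : Q] = 6

The roots of x^3 - 940 are ∛940, ω∛940, ω^2∛940 where ω = e^(2πi/3) is a primitive cube root of unity, so K = Q(∛940, ω). Now [Q(∛940):Q] = 3 (since 940 is not a perfect cube, x^3 - 940 is irreducible) and [Q(ω):Q] = 2. Both 2 and 3 divide [K:Q], and [K:Q] ≤ 3·2 = 6, so [K:Q] = 6. (Equivalently: Q(∛940) ⊂ R but ω ∉ R, so [K : Q(∛940)] = 2.)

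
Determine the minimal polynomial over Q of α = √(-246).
m_α(x) = x^2 + 246

α satisfies α^2 + 246 = 0, so x^2 + 246 annihilates α. Since d = -246 is squarefree and ≠ 1, it is not a perfect square in Q, so x^2 + 246 has no rational root and is therefore irreducible over Q (a degree-2 polynomial over a field is irreducible iff it has no root). Hence m_α(x) = x^2 + 246.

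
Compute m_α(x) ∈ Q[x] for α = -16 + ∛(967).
m_α(x) = x^3 + 48x^2 + 768x + 3129

Set β = α + 16 = ∛(967), so β^3 = 967. Then (α + 16)^3 - 967 = 0, i.e. α is a root of g(x) = (x + 16)^3 - 967 = x^3 + 48x^2 + 768x + 3129. Since g(x) = h(x + 16) where h(x) = x^3 - 967, and h is irreducible over Q (because 967 is not a perfect cube, so h has no rational root, and a monic cubic with no rational root is irreducible), g is also irreducible (irreducibility is preserved under the substitution x → x + 16). Hence m_α(x) = x^3 + 48x^2 + 768x + 3129.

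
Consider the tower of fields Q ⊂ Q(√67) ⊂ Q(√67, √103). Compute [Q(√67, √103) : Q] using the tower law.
[Q(√67, √103) : Q] = 4

[Q(√67):Q] = 2 (min poly x^2 - 67, irreducible since 67 is squarefree > 1). For the top step, suppose √103 ∈ Q(√67), say √103 = c + d√67 with c, d ∈ Q. Squaring: 103 = c^2 + 67d^2 + 2cd√67. Since √67 ∉ Q this forces 2cd = 0. If d = 0 then √103 = c ∈ Q, contradicting 103 squarefree > 1. If c = 0 then 103 = 67d^2, so 67·103 = (67d)^2 is a perfect square in Q — but 67·103 = 6901 is not a perfect square (since 67 and 103 are distinct squarefree integers). Contradiction. Hence √103 ∉ Q(√67), so x^2 - 103 stays irreducible over Q(√67) and [Q(√67, √103) : Q(√67)] = 2. By the tower law, [Q(√67, √103) : Q] = 2 · 2 = 4.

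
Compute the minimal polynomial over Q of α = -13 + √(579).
m_α(x) = x^2 + 26x - 410

From α + 13 = √(579), squaring gives (α + 13)^2 = 579, i.e. α^2 + 26α + 169 = 579, so α^2 + 26α - 410 = 0. The discriminant of x^2 + 26x - 410 is (26)^2 - 4·(-410) = 676 + 1640 = 2316, and 4·(579) is not a perfect square in Q since 579 is squarefree and ≠ 1. Hence x^2 + 26x - 410 is irreducible over Q and is the minimal polynomial of α.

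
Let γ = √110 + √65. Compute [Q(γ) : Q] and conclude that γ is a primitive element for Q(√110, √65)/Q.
[Q(γ) : Q] = 4 (equivalently, Q(γ) = Q(√110, √65))

Obviously Q(γ) ⊆ Q(√110, √65), and [Q(√110, √65):Q] = 4 (since 110, 65 are distinct squarefree integers > 1 with 7150 not a perfect square). To show equality we compute the minimal polynomial of γ. From γ = √110 + √65: γ^2 = 110 + 2√(7150) + 65 = 175 + 2√(7150), so γ^2 - 175 = 2√(7150); squaring, (γ^2 - 175)^2 = 4·7150, i.e. γ^4 - 350γ^2 + 30625 - 28600 = 0, i.e. γ^4 - 350γ^2 + 2025 = 0. So γ is a root of x^4 - 350x^2 + 2025. This polynomial is irreducible over Q: it has no rational root (each ±√110 ± √65 is irrational), and any factorization into two quadratics over Q would force √(7150) ∈ Q (pairing opposite roots) or √110, √65 ∈ Q (other pairings), all impossible. Hence [Q(γ):Q] = 4 = [Q(√110, √65):Q], so Q(γ) = Q(√110, √65).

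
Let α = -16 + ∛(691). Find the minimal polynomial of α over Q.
m_α(x) = x^3 + 48x^2 + 768x + 3405

Set β = α + 16 = ∛(691), so β^3 = 691. Then (α + 16)^3 - 691 = 0, i.e. α is a root of g(x) = (x + 16)^3 - 691 = x^3 + 48x^2 + 768x + 3405. Since g(x) = h(x + 16) where h(x) = x^3 - 691, and h is irreducible over Q (because 691 is not a perfect cube, so h has no rational root, and a monic cubic with no rational root is irreducible), g is also irreducible (irreducibility is preserved under the substitution x → x + 16). Hence m_α(x) = x^3 + 48x^2 + 768x + 3405.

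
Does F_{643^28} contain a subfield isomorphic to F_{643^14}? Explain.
Yes: F_{643^14} is a subfield of F_{643^28}

F_{p^m} embeds in F_{p^n} iff m | n (since F_{p^n} is the splitting field of x^(p^n) - x, and F_{p^m} ⊂ F_{p^n} forces p^n to be a power of p^m, i.e. m | n; conversely if m | n then every root of x^(p^m) - x is a root of x^(p^n) - x). Here 14 | 28 (since 28 = 2·14), so F_{643^14} is a subfield of F_{643^28}, and [F_{643^28} : F_{643^14}] = 28/14 = 2.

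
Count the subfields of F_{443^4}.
F_{443^4} has 3 subfields

The subfields of F_{p^n} are exactly the fields F_{p^d} for d | n (each is the fixed field of the unique index-d subgroup of Gal(F_{p^n}/F_p) ≅ Z/nZ). The divisors of n = 4 are {1, 2, 4}, giving 3 subfields: F_{443^1}, F_{443^2}, F_{443^4}.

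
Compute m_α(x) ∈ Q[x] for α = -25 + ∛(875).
m_α(x) = x^3 + 75x^2 + 1875x + 14750

Set β = α + 25 = ∛(875), so β^3 = 875. Then (α + 25)^3 - 875 = 0, i.e. α is a root of g(x) = (x + 25)^3 - 875 = x^3 + 75x^2 + 1875x + 14750. Since g(x) = h(x + 25) where h(x) = x^3 - 875, and h is irreducible over Q (because 875 is not a perfect cube, so h has no rational root, and a monic cubic with no rational root is irreducible), g is also irreducible (irreducibility is preserved under the substitution x → x + 25). Hence m_α(x) = x^3 + 75x^2 + 1875x + 14750.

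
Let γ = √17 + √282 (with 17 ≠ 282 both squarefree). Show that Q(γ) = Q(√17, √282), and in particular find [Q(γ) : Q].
[Q(γ) : Q] = 4 (equivalently, Q(γ) = Q(√17, √282))

Obviously Q(γ) ⊆ Q(√17, √282), and [Q(√17, √282):Q] = 4 (since 17, 282 are distinct squarefree integers > 1 with 4794 not a perfect square). To show equality we compute the minimal polynomial of γ. From γ = √17 + √282: γ^2 = 17 + 2√(4794) + 282 = 299 + 2√(4794), so γ^2 - 299 = 2√(4794); squaring, (γ^2 - 299)^2 = 4·4794, i.e. γ^4 - 598γ^2 + 89401 - 19176 = 0, i.e. γ^4 - 598γ^2 + 70225 = 0. So γ is a root of x^4 - 598x^2 + 70225. This polynomial is irreducible over Q: it has no rational root (each ±√17 ± √282 is irrational), and any factorization into two quadratics over Q would force √(4794) ∈ Q (pairing opposite roots) or √17, √282 ∈ Q (other pairings), all impossible. Hence [Q(γ):Q] = 4 = [Q(√17, √282):Q], so Q(γ) = Q(√17, √282).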